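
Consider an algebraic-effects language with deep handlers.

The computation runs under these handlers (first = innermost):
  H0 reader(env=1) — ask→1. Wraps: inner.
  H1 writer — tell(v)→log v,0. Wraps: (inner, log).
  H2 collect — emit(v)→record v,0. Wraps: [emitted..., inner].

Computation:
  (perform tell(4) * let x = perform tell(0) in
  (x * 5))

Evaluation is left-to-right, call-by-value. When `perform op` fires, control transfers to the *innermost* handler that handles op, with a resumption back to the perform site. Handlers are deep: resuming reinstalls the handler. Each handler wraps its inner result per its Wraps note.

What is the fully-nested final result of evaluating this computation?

Answer: [(0, (4, 0))]

Working:
tell(4) @ H1 ⇒ log+=4
tell(0) @ H1 ⇒ log+=0
H0 returns 0
H1 returns (0, (4, 0))
H2 returns [(0, (4, 0))]
= [(0, (4, 0))]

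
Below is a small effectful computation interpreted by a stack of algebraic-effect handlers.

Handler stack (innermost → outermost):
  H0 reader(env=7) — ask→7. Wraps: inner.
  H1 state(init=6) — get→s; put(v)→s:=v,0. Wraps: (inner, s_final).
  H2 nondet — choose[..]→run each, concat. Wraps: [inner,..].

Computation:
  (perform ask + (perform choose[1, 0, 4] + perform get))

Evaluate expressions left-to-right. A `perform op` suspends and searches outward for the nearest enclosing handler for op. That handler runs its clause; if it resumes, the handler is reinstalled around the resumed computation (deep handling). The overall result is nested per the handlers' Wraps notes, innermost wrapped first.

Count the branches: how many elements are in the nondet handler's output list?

Answer: 3

Evaluation trace:
ask @ H0 ⇒ 7
choose[1, 0, 4] @ H2
  branch[0] choose=1:
    get @ H1 ⇒ 6
    H0 returns 14
    H1 returns (14, 6)
    H2 returns [(14, 6)]
  branch[1] choose=0:
    get @ H1 ⇒ 6
    H0 returns 13
    H1 returns (13, 6)
    H2 returns [(13, 6)]
  branch[2] choose=4:
    get @ H1 ⇒ 6
    H0 returns 17
    H1 returns (17, 6)
    H2 returns [(17, 6)]
= [(14, 6), (13, 6), (17, 6)]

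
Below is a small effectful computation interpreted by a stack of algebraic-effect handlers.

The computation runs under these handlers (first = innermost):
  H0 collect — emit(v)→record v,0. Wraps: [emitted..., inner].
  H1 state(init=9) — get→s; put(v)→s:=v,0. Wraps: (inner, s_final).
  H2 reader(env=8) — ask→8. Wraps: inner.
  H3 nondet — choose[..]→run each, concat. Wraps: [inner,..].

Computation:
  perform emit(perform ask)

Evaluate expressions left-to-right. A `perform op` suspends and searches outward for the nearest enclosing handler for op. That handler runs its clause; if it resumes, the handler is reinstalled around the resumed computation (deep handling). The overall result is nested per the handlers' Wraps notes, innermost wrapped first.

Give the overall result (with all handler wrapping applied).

Answer: [([8, 0], 9)]

Evaluation trace:
ask @ H2 ⇒ 8
emit(8) @ H0 ⇒ out+=8
H0 returns [8, 0]
H1 returns ([8, 0], 9)
H2 returns ([8, 0], 9)
H3 returns [([8, 0], 9)]
= [([8, 0], 9)]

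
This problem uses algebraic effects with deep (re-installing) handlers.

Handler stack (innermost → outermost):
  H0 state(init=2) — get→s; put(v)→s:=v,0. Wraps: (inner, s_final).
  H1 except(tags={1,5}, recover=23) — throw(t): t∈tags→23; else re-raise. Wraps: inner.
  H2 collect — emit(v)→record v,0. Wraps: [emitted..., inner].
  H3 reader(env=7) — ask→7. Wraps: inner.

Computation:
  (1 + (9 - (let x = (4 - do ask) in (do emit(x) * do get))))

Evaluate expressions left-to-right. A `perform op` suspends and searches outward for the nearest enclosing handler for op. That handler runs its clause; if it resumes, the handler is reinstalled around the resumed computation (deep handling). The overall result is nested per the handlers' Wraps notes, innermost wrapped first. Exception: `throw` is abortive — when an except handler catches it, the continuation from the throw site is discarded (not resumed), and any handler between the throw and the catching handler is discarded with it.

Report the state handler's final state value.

Step-by-step:
ask @ H3 ⇒ 7
emit(-3) @ H2 ⇒ out+=-3
get @ H0 ⇒ 2
H0 returns (10, 2)
H1 returns (10, 2)
H2 returns [-3, (10, 2)]
H3 returns [-3, (10, 2)]
= [-3, (10, 2)]

Answer: 2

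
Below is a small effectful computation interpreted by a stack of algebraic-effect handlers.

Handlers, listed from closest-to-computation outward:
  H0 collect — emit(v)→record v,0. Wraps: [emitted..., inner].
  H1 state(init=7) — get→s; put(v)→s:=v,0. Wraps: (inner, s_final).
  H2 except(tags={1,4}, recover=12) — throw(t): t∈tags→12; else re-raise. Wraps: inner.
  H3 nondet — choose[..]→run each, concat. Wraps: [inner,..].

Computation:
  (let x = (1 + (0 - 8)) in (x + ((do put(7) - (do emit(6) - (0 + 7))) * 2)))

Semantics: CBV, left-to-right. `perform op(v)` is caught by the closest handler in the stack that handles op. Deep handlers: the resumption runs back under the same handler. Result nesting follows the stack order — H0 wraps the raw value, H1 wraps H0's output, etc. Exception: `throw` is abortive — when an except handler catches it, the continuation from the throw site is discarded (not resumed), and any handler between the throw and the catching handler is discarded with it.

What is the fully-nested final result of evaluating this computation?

Answer: [([6, 7], 7)]

Working:
put(7) @ H1 ⇒ s:=7
emit(6) @ H0 ⇒ out+=6
H0 returns [6, 7]
H1 returns ([6, 7], 7)
H2 returns ([6, 7], 7)
H3 returns [([6, 7], 7)]
= [([6, 7], 7)]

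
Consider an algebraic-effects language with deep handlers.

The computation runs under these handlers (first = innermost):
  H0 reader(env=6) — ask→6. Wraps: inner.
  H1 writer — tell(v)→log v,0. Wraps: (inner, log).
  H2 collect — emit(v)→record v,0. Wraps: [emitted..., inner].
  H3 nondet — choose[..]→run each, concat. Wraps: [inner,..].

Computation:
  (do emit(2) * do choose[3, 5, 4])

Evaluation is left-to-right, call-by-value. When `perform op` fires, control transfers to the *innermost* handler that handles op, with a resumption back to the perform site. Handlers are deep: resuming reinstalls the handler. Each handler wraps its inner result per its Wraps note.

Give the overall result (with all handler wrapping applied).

Working:
emit(2) @ H2 ⇒ out+=2
choose[3, 5, 4] @ H3
  branch[0] choose=3:
    H0 returns 0
    H1 returns (0, ())
    H2 returns [2, (0, ())]
    H3 returns [[2, (0, ())]]
  branch[1] choose=5:
    H0 returns 0
    H1 returns (0, ())
    H2 returns [2, (0, ())]
    H3 returns [[2, (0, ())]]
  branch[2] choose=4:
    H0 returns 0
    H1 returns (0, ())
    H2 returns [2, (0, ())]
    H3 returns [[2, (0, ())]]
= [[2, (0, ())], [2, (0, ())], [2, (0, ())]]

Answer: [[2, (0, ())], [2, (0, ())], [2, (0, ())]]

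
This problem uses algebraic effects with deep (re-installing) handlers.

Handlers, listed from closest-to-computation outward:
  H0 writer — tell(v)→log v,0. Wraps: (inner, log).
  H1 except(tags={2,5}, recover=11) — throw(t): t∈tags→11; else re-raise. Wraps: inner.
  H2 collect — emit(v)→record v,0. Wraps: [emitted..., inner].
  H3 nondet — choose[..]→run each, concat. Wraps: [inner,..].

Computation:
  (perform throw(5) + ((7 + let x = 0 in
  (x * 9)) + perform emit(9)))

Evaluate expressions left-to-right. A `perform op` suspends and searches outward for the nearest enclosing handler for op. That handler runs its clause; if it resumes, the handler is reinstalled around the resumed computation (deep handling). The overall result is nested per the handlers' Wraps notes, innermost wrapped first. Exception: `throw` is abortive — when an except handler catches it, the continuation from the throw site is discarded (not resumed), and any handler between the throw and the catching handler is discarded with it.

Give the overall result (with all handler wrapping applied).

Evaluation trace:
throw(5) @ H1 caught ⇒ 11
H2 returns [11]
H3 returns [[11]]
= [[11]]

Answer: [[11]]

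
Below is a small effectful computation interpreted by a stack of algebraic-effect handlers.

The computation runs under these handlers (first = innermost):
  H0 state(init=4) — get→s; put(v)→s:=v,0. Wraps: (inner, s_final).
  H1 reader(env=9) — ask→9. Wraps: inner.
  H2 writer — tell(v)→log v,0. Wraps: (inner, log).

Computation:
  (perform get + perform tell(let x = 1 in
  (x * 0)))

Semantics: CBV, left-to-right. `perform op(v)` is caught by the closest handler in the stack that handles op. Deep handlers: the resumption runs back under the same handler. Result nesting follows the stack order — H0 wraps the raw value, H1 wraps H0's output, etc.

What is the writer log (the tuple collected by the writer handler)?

Working:
get @ H0 ⇒ 4
tell(0) @ H2 ⇒ log+=0
H0 returns (4, 4)
H1 returns (4, 4)
H2 returns ((4, 4), (0))
= ((4, 4), (0))

Answer: (0)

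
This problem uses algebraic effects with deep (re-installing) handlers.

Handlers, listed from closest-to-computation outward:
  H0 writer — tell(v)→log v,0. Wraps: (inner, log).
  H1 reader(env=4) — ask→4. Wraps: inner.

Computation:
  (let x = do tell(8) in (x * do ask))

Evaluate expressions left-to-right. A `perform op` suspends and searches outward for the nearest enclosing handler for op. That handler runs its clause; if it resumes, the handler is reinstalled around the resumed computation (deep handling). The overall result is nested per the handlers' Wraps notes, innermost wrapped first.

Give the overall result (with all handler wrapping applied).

Evaluation trace:
tell(8) @ H0 ⇒ log+=8
ask @ H1 ⇒ 4
H0 returns (0, (8))
H1 returns (0, (8))
= (0, (8))

Answer: (0, (8))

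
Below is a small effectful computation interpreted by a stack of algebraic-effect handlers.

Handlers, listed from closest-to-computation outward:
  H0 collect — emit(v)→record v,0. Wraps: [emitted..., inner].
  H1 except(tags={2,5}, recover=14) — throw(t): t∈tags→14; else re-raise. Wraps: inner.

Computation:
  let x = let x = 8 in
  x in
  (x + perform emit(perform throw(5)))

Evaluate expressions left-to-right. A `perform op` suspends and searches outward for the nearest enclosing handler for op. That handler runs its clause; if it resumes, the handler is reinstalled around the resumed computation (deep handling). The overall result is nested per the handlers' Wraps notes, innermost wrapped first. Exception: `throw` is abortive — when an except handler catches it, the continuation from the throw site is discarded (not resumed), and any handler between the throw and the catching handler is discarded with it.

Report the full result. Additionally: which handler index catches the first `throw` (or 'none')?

Answer: 14 ; first throw caught by: H1

Step-by-step:
throw(5) @ H1 caught ⇒ 14
= 14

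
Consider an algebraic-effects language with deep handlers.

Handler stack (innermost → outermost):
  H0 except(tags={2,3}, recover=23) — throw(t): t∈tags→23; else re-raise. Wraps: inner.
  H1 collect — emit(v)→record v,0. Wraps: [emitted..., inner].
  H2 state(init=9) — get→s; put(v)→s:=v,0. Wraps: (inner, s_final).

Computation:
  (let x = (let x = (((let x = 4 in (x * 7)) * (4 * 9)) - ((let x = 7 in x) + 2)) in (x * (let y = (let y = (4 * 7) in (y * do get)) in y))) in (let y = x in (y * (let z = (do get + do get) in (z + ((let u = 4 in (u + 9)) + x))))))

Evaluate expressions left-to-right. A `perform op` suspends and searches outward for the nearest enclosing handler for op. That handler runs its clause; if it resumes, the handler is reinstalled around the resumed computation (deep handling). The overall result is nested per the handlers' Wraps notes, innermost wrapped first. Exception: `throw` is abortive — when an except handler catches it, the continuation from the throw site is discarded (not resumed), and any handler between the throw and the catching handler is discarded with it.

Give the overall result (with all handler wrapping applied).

Working:
get @ H2 ⇒ 9
get @ H2 ⇒ 9
get @ H2 ⇒ 9
H0 returns 63384859692
H1 returns [63384859692]
H2 returns ([63384859692], 9)
= ([63384859692], 9)

Answer: ([63384859692], 9)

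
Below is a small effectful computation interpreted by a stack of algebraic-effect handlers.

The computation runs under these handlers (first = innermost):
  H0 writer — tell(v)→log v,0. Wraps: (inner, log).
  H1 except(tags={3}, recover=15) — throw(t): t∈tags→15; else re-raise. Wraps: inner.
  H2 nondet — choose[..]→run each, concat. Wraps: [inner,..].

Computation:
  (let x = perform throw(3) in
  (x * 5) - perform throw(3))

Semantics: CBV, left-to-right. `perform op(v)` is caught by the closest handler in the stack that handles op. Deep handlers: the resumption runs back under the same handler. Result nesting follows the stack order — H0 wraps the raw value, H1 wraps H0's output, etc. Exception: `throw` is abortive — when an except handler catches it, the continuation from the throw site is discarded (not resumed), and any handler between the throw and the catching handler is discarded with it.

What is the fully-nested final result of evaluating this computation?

Answer: [15]

Working:
throw(3) @ H1 caught ⇒ 15
H2 returns [15]
= [15]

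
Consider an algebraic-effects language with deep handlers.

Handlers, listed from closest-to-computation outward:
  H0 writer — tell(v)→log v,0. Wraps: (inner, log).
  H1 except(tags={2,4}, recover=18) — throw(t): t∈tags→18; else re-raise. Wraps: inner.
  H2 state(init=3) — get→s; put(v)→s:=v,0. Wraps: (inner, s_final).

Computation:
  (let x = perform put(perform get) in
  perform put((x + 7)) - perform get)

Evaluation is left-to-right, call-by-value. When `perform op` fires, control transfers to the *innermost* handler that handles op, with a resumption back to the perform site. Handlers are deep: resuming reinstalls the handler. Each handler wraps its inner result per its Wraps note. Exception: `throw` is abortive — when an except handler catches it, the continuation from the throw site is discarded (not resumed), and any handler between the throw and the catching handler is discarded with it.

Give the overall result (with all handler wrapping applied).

Answer: ((-7, ()), 7)

Evaluation trace:
get @ H2 ⇒ 3
put(3) @ H2 ⇒ s:=3
put(7) @ H2 ⇒ s:=7
get @ H2 ⇒ 7
H0 returns (-7, ())
H1 returns (-7, ())
H2 returns ((-7, ()), 7)
= ((-7, ()), 7)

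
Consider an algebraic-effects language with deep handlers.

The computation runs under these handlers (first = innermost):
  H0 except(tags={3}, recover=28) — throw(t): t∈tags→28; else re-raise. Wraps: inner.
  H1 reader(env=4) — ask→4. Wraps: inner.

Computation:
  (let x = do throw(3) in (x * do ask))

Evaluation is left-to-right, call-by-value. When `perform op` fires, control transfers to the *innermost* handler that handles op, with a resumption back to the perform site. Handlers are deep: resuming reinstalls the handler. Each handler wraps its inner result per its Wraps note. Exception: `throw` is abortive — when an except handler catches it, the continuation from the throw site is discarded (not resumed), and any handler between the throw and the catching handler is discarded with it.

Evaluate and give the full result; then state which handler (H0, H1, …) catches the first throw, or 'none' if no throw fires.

Answer: 28 ; first throw caught by: H0

Step-by-step:
throw(3) @ H0 caught ⇒ 28
H1 returns 28
= 28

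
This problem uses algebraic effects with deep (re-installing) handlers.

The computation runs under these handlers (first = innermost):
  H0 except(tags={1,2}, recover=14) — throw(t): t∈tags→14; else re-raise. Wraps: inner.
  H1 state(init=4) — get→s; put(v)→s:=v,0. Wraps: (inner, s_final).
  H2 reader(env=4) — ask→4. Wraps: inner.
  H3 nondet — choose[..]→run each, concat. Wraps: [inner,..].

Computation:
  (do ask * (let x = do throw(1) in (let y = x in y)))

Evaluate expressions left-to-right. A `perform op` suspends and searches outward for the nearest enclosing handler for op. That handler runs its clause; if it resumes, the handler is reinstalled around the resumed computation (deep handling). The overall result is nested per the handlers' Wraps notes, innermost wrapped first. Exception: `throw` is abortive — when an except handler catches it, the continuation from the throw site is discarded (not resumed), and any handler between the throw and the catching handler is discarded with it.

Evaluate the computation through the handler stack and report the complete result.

Evaluation trace:
ask @ H2 ⇒ 4
throw(1) @ H0 caught ⇒ 14
H1 returns (14, 4)
H2 returns (14, 4)
H3 returns [(14, 4)]
= [(14, 4)]

Answer: [(14, 4)]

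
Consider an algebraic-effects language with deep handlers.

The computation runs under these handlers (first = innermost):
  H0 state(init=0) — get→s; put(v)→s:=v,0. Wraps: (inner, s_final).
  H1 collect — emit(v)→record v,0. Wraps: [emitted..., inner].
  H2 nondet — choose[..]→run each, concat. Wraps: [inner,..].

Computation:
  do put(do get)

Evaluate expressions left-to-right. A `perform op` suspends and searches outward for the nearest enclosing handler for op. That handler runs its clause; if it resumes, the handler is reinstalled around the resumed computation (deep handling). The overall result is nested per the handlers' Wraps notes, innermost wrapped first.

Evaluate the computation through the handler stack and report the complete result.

Answer: [[(0, 0)]]

Step-by-step:
get @ H0 ⇒ 0
put(0) @ H0 ⇒ s:=0
H0 returns (0, 0)
H1 returns [(0, 0)]
H2 returns [[(0, 0)]]
= [[(0, 0)]]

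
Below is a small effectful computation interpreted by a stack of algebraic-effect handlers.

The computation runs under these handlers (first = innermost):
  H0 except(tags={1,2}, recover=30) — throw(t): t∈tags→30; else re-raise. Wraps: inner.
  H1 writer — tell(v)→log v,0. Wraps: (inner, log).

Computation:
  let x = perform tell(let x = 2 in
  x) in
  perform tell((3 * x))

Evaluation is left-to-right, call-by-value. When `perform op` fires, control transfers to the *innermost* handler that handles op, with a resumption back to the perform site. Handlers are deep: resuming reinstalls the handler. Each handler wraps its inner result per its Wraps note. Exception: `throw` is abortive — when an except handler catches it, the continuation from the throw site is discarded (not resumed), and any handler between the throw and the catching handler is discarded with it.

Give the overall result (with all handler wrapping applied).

Answer: (0, (2, 0))

Step-by-step:
tell(2) @ H1 ⇒ log+=2
tell(0) @ H1 ⇒ log+=0
H0 returns 0
H1 returns (0, (2, 0))
= (0, (2, 0))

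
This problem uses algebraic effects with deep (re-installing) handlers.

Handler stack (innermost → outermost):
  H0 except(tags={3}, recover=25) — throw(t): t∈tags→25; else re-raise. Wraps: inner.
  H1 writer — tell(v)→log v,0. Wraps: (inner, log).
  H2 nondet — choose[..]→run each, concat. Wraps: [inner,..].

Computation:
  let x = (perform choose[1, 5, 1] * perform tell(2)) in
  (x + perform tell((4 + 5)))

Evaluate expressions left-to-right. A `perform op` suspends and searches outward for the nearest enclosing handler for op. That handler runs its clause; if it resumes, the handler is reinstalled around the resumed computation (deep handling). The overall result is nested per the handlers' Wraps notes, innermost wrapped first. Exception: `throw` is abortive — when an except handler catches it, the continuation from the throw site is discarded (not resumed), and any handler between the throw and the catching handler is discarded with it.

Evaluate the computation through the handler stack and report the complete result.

Answer: [(0, (2, 9)), (0, (2, 9)), (0, (2, 9))]

Step-by-step:
choose[1, 5, 1] @ H2
  branch[0] choose=1:
    tell(2) @ H1 ⇒ log+=2
    tell(9) @ H1 ⇒ log+=9
    H0 returns 0
    H1 returns (0, (2, 9))
    H2 returns [(0, (2, 9))]
  branch[1] choose=5:
    tell(2) @ H1 ⇒ log+=2
    tell(9) @ H1 ⇒ log+=9
    H0 returns 0
    H1 returns (0, (2, 9))
    H2 returns [(0, (2, 9))]
  branch[2] choose=1:
    tell(2) @ H1 ⇒ log+=2
    tell(9) @ H1 ⇒ log+=9
    H0 returns 0
    H1 returns (0, (2, 9))
    H2 returns [(0, (2, 9))]
= [(0, (2, 9)), (0, (2, 9)), (0, (2, 9))]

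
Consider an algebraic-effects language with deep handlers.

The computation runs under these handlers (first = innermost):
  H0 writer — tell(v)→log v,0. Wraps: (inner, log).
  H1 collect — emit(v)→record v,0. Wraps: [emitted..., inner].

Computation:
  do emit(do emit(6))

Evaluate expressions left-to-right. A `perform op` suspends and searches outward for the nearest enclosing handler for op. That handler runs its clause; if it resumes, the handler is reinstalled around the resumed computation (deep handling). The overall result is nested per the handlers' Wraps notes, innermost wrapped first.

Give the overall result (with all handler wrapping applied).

Step-by-step:
emit(6) @ H1 ⇒ out+=6
emit(0) @ H1 ⇒ out+=0
H0 returns (0, ())
H1 returns [6, 0, (0, ())]
= [6, 0, (0, ())]

Answer: [6, 0, (0, ())]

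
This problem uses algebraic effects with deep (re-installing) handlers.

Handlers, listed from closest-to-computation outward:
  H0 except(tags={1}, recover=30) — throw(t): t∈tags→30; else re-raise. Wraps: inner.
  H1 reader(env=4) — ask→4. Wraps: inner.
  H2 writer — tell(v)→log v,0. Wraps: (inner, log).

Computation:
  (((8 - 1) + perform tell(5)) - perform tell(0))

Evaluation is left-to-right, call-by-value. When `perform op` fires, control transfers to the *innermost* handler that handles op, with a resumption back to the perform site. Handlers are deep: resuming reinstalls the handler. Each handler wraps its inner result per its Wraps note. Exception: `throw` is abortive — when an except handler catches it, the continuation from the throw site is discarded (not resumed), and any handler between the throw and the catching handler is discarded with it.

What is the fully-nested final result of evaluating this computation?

Answer: (7, (5, 0))

Evaluation trace:
tell(5) @ H2 ⇒ log+=5
tell(0) @ H2 ⇒ log+=0
H0 returns 7
H1 returns 7
H2 returns (7, (5, 0))
= (7, (5, 0))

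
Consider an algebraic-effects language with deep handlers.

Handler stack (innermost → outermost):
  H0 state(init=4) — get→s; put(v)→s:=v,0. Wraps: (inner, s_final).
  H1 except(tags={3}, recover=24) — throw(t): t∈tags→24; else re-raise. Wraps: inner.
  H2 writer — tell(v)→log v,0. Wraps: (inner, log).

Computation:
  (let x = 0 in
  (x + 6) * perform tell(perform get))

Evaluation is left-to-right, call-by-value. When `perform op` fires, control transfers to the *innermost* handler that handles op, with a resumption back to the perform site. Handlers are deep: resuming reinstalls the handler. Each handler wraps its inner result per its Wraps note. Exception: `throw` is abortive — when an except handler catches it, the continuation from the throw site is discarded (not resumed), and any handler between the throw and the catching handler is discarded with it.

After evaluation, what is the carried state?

Working:
get @ H0 ⇒ 4
tell(4) @ H2 ⇒ log+=4
H0 returns (0, 4)
H1 returns (0, 4)
H2 returns ((0, 4), (4))
= ((0, 4), (4))

Answer: 4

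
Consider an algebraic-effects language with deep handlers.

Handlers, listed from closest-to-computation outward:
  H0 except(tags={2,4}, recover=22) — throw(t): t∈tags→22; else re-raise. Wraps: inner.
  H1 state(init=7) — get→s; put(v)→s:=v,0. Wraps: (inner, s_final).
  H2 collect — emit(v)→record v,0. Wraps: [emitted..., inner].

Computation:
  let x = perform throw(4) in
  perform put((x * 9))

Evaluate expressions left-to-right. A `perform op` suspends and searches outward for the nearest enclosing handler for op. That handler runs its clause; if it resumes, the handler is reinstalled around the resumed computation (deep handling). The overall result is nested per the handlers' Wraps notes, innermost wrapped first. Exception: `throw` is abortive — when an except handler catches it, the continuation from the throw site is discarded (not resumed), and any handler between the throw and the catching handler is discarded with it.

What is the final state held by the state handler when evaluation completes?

Step-by-step:
throw(4) @ H0 caught ⇒ 22
H1 returns (22, 7)
H2 returns [(22, 7)]
= [(22, 7)]

Answer: 7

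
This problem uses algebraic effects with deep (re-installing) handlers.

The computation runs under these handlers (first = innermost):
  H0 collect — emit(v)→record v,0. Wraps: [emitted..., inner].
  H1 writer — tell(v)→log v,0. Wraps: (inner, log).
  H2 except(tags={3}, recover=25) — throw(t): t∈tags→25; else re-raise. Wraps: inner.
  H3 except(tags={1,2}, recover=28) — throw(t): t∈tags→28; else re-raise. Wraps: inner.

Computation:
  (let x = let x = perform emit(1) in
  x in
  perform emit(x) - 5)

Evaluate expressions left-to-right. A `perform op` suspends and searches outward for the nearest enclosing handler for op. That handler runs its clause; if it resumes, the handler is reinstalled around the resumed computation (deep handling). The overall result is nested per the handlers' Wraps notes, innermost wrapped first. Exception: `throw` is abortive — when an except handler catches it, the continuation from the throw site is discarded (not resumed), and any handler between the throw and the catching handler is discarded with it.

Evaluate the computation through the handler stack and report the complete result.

Answer: ([1, 0, -5], ())

Step-by-step:
emit(1) @ H0 ⇒ out+=1
emit(0) @ H0 ⇒ out+=0
H0 returns [1, 0, -5]
H1 returns ([1, 0, -5], ())
H2 returns ([1, 0, -5], ())
H3 returns ([1, 0, -5], ())
= ([1, 0, -5], ())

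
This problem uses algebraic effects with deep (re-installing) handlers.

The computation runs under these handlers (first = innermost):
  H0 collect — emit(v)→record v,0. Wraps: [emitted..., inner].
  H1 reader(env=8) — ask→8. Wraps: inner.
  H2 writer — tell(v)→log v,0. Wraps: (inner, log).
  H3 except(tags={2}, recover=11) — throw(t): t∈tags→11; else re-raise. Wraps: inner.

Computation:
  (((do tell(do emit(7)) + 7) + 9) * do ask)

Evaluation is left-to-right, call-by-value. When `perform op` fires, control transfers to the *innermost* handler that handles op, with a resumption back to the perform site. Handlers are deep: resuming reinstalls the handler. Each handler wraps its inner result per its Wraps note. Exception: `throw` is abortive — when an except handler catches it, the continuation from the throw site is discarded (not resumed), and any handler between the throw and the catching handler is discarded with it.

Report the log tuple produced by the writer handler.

Answer: (0)

Step-by-step:
emit(7) @ H0 ⇒ out+=7
tell(0) @ H2 ⇒ log+=0
ask @ H1 ⇒ 8
H0 returns [7, 128]
H1 returns [7, 128]
H2 returns ([7, 128], (0))
H3 returns ([7, 128], (0))
= ([7, 128], (0))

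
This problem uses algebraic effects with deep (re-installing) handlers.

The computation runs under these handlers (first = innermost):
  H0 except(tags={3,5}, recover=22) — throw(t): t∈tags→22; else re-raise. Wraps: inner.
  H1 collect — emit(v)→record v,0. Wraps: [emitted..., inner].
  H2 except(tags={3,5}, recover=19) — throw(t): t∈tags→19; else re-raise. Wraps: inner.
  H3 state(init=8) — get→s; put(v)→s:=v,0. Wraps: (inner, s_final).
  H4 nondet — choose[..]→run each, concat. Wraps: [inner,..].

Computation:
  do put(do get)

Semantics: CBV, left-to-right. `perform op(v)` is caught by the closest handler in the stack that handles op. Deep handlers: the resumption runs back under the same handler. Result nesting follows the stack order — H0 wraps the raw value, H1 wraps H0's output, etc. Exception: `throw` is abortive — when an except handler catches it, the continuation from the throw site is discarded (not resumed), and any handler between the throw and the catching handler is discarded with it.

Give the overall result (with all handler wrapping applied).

Answer: [([0], 8)]

Working:
get @ H3 ⇒ 8
put(8) @ H3 ⇒ s:=8
H0 returns 0
H1 returns [0]
H2 returns [0]
H3 returns ([0], 8)
H4 returns [([0], 8)]
= [([0], 8)]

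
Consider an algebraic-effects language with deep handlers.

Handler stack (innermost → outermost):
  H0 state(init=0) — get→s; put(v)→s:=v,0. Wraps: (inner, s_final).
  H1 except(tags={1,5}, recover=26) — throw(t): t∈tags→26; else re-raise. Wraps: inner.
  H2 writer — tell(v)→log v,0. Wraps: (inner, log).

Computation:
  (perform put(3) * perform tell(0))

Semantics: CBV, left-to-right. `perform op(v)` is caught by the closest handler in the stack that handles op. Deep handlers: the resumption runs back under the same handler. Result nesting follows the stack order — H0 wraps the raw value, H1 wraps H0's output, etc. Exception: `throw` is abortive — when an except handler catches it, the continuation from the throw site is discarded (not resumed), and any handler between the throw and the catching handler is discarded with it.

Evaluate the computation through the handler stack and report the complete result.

Working:
put(3) @ H0 ⇒ s:=3
tell(0) @ H2 ⇒ log+=0
H0 returns (0, 3)
H1 returns (0, 3)
H2 returns ((0, 3), (0))
= ((0, 3), (0))

Answer: ((0, 3), (0))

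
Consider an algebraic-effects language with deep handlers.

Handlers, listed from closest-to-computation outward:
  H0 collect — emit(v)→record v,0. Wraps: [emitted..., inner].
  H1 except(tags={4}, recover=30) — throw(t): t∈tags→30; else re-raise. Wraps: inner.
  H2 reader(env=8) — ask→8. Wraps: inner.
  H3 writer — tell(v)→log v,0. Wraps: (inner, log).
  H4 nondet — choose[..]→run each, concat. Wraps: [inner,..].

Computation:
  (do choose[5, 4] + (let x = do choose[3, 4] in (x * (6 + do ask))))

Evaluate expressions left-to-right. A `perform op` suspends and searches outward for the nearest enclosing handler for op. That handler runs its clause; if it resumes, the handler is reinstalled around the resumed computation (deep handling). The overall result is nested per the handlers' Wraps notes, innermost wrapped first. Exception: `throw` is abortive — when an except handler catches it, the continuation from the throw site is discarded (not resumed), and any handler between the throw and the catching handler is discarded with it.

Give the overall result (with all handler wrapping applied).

Answer: [([47], ()), ([61], ()), ([46], ()), ([60], ())]

Evaluation trace:
choose[5, 4] @ H4
  branch[0] choose=5:
    choose[3, 4] @ H4
      branch[0] choose=3:
        ask @ H2 ⇒ 8
        H0 returns [47]
        H1 returns [47]
        H2 returns [47]
        H3 returns ([47], ())
        H4 returns [([47], ())]
      branch[1] choose=4:
        ask @ H2 ⇒ 8
        H0 returns [61]
        H1 returns [61]
        H2 returns [61]
        H3 returns ([61], ())
        H4 returns [([61], ())]
  branch[1] choose=4:
    choose[3, 4] @ H4
      branch[0] choose=3:
        ask @ H2 ⇒ 8
        H0 returns [46]
        H1 returns [46]
        H2 returns [46]
        H3 returns ([46], ())
        H4 returns [([46], ())]
      branch[1] choose=4:
        ask @ H2 ⇒ 8
        H0 returns [60]
        H1 returns [60]
        H2 returns [60]
        H3 returns ([60], ())
        H4 returns [([60], ())]
= [([47], ()), ([61], ()), ([46], ()), ([60], ())]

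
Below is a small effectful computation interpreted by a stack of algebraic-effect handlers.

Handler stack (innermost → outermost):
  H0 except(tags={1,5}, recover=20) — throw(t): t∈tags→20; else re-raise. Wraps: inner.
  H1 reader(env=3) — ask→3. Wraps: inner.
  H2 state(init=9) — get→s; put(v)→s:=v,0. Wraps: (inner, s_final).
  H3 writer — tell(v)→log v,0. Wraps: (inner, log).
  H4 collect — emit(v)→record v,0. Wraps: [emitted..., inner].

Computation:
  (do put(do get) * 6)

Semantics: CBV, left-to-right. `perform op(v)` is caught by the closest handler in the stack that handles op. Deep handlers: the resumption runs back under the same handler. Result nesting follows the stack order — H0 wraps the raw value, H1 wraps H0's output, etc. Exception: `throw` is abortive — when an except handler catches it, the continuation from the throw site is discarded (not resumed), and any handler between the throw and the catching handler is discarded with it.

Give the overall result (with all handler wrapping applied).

Answer: [((0, 9), ())]

Step-by-step:
get @ H2 ⇒ 9
put(9) @ H2 ⇒ s:=9
H0 returns 0
H1 returns 0
H2 returns (0, 9)
H3 returns ((0, 9), ())
H4 returns [((0, 9), ())]
= [((0, 9), ())]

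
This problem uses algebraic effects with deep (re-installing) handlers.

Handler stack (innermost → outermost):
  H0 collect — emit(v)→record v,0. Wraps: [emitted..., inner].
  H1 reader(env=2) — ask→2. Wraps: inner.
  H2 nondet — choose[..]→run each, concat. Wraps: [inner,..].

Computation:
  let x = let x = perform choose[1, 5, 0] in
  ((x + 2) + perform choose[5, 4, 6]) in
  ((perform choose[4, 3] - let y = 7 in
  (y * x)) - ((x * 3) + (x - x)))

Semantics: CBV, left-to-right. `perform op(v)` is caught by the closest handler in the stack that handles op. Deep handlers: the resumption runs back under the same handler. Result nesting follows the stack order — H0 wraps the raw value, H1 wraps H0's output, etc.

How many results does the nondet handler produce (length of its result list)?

Working:
choose[1, 5, 0] @ H2
  branch[0] choose=1:
    choose[5, 4, 6] @ H2
      branch[0] choose=5:
        choose[4, 3] @ H2
          branch[0] choose=4:
            H0 returns [-76]
            H1 returns [-76]
            H2 returns [[-76]]
          branch[1] choose=3:
            H0 returns [-77]
            H1 returns [-77]
            H2 returns [[-77]]
      branch[1] choose=4:
        choose[4, 3] @ H2
          branch[0] choose=4:
            H0 returns [-66]
            H1 returns [-66]
            H2 returns [[-66]]
          branch[1] choose=3:
            H0 returns [-67]
            H1 returns [-67]
            H2 returns [[-67]]
      branch[2] choose=6:
        choose[4, 3] @ H2
          branch[0] choose=4:
            H0 returns [-86]
            H1 returns [-86]
            H2 returns [[-86]]
          branch[1] choose=3:
            H0 returns [-87]
            H1 returns [-87]
            H2 returns [[-87]]
  branch[1] choose=5:
    choose[5, 4, 6] @ H2
      branch[0] choose=5:
        choose[4, 3] @ H2
          branch[0] choose=4:
            H0 returns [-116]
            H1 returns [-116]
            H2 returns [[-116]]
          branch[1] choose=3:
            H0 returns [-117]
            H1 returns [-117]
            H2 returns [[-117]]
      branch[1] choose=4:
        choose[4, 3] @ H2
          branch[0] choose=4:
            H0 returns [-106]
            H1 returns [-106]
            H2 returns [[-106]]
          branch[1] choose=3:
            H0 returns [-107]
            H1 returns [-107]
            H2 returns [[-107]]
      branch[2] choose=6:
        choose[4, 3] @ H2
          branch[0] choose=4:
            H0 returns [-126]
            H1 returns [-126]
            H2 returns [[-126]]
          branch[1] choose=3:
            H0 returns [-127]
            H1 returns [-127]
            H2 returns [[-127]]
  branch[2] choose=0:
    choose[5, 4, 6] @ H2
      branch[0] choose=5:
        choose[4, 3] @ H2
          branch[0] choose=4:
            H0 returns [-66]
            H1 returns [-66]
            H2 returns [[-66]]
          branch[1] choose=3:
            H0 returns [-67]
            H1 returns [-67]
            H2 returns [[-67]]
      branch[1] choose=4:
        choose[4, 3] @ H2
          branch[0] choose=4:
            H0 returns [-56]
            H1 returns [-56]
            H2 returns [[-56]]
          branch[1] choose=3:
            H0 returns [-57]
            H1 returns [-57]
            H2 returns [[-57]]
      branch[2] choose=6:
        choose[4, 3] @ H2
          branch[0] choose=4:
            H0 returns [-76]
            H1 returns [-76]
            H2 returns [[-76]]
          branch[1] choose=3:
            H0 returns [-77]
            H1 returns [-77]
            H2 returns [[-77]]
= [[-76], [-77], [-66], [-67], [-86], [-87], [-116], [-117], [-106], [-107], [-126], [-127], [-66], [-67], [-56], [-57], [-76], [-77]]

Answer: 18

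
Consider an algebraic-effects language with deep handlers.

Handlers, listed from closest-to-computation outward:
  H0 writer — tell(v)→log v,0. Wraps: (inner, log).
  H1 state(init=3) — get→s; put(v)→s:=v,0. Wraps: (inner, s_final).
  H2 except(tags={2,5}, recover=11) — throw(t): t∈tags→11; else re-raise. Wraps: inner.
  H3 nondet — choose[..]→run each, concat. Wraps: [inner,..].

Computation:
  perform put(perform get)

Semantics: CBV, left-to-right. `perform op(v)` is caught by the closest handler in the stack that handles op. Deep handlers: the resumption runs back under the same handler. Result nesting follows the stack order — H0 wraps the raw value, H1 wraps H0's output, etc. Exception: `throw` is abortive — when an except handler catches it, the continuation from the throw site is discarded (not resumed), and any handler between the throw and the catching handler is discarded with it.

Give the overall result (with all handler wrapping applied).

Working:
get @ H1 ⇒ 3
put(3) @ H1 ⇒ s:=3
H0 returns (0, ())
H1 returns ((0, ()), 3)
H2 returns ((0, ()), 3)
H3 returns [((0, ()), 3)]
= [((0, ()), 3)]

Answer: [((0, ()), 3)]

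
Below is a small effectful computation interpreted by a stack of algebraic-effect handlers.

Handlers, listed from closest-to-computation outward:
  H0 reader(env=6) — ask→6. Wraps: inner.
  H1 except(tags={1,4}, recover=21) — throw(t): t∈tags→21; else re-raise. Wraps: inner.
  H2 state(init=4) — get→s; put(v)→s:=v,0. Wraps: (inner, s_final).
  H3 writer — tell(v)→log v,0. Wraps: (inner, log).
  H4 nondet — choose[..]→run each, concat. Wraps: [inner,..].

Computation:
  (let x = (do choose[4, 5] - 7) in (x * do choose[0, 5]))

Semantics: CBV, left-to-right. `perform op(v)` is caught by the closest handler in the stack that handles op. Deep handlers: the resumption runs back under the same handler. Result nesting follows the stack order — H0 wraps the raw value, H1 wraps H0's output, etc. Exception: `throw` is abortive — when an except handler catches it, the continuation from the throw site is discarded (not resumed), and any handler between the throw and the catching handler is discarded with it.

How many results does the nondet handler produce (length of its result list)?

Answer: 4

Step-by-step:
choose[4, 5] @ H4
  branch[0] choose=4:
    choose[0, 5] @ H4
      branch[0] choose=0:
        H0 returns 0
        H1 returns 0
        H2 returns (0, 4)
        H3 returns ((0, 4), ())
        H4 returns [((0, 4), ())]
      branch[1] choose=5:
        H0 returns -15
        H1 returns -15
        H2 returns (-15, 4)
        H3 returns ((-15, 4), ())
        H4 returns [((-15, 4), ())]
  branch[1] choose=5:
    choose[0, 5] @ H4
      branch[0] choose=0:
        H0 returns 0
        H1 returns 0
        H2 returns (0, 4)
        H3 returns ((0, 4), ())
        H4 returns [((0, 4), ())]
      branch[1] choose=5:
        H0 returns -10
        H1 returns -10
        H2 returns (-10, 4)
        H3 returns ((-10, 4), ())
        H4 returns [((-10, 4), ())]
= [((0, 4), ()), ((-15, 4), ()), ((0, 4), ()), ((-10, 4), ())]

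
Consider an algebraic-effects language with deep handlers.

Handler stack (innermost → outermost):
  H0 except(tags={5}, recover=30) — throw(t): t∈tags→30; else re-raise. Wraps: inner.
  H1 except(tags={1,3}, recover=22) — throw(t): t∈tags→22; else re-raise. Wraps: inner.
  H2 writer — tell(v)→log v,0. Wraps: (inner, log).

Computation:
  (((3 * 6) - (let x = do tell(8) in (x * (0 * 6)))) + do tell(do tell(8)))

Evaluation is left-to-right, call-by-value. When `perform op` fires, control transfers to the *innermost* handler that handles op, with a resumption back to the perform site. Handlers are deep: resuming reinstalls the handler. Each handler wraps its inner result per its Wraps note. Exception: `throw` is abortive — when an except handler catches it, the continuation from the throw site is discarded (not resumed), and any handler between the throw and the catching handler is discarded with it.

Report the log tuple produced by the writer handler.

Step-by-step:
tell(8) @ H2 ⇒ log+=8
tell(8) @ H2 ⇒ log+=8
tell(0) @ H2 ⇒ log+=0
H0 returns 18
H1 returns 18
H2 returns (18, (8, 8, 0))
= (18, (8, 8, 0))

Answer: (8, 8, 0)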